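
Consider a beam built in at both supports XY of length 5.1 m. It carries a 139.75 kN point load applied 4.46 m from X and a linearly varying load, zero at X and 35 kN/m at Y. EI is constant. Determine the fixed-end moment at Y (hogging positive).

M_Y = 113.9 kN·m

Release both end moments; the primary structure is a simply-supported span XY with redundants M_X and M_Y.
Simple-span end rotations at X and Y under the given loads:
  at X: point load 139.75 at a = 4.46: Pab(L + b)/(6LEI) = 74.83/EI
  at Y: point load 139.75 at a = 4.46: Pab(L + a)/(6LEI) = 124.6/EI
  at X: triangular load, peak 35: 7w₀L³/(360EI) = 90.28/EI
  at Y: triangular load, peak 35: w₀L³/(45EI) = 103.2/EI
  θ_X0 = 165.1/EI,  θ_Y0 = 227.8/EI
Flexibility coefficients: a unit moment at one end gives L/(3EI) there and L/(6EI) at the far end, so f₁₁ = f₂₂ = 1.7/EI and f₁₂ = f₂₁ = 0.85/EI.
Compatibility — zero rotation at each built-in end:
  1.7 M_X + 0.85 M_Y = 165.1
  0.85 M_X + 1.7 M_Y = 227.8
Solving the pair gives M_X = 40.16 kN·m and M_Y = 113.9 kN·m (hogging).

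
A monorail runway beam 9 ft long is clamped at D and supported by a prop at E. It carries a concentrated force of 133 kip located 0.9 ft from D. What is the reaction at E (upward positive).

R_E = 1.929 kip

Choose R_E as the redundant. The primary structure is the cantilever fixed at D.
Free-end deflection of the primary structure under the applied loading (downward +):
  point load 133 at a = 0.9: Pa²(3L − a)/(6EI) = 468.6/EI
Flexibility coefficient — unit upward force at E: δ_{EE} = L³/(3EI) = 243/EI.
The prop prevents deflection at E: R_E = δ_0/δ_{EE} = 468.6/243 = 1.929 kip.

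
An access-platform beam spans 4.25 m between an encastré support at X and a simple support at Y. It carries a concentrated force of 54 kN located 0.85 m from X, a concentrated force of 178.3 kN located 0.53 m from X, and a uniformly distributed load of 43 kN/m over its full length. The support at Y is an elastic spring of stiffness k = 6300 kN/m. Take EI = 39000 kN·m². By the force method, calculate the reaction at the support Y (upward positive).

R_Y = 60.83 kN

Remove the prop at Y; the released (primary) structure is a cantilever built in at X.
Primary-structure tip deflection at Y by superposition:
  point load 54 at a = 0.85: Pa²(3L − a)/(6EI) = 77.38/EI
  point load 178.3 at a = 0.53: Pa²(3L − a)/(6EI) = 102/EI
  UDL 43: wL⁴/(8EI) = 1754/EI
  δ_0 = 1933/EI
Tip deflection under a unit load at Y: L³/(3EI) = 25.59/EI.
With EI = 39000 kN·m²: δ_0 = 0.049564 m and δ_{YY} = 0.000656 m/kN.
Compatibility — the spring shortens by R_Y/k under the reaction it provides: δ_0 − R_Y·δ_{YY} = R_Y/k. With 1/k = 0.000159 m/kN, R_Y = δ_0 / (δ_{YY} + 1/k) = 0.049564 / (0.000656 + 0.000159) = 60.83 kN.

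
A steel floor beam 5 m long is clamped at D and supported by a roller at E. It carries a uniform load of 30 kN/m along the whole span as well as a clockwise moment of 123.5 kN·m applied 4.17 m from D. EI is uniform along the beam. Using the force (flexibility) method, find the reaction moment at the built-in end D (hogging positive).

M_D = 37.1 kN·m

Release the roller at E. Primary structure: cantilever fixed at D.
Deflection at E on the released cantilever, summing each load's contribution:
  UDL 30: wL⁴/(8EI) = 2344/EI
  clockwise couple 123.5 at a = 4.17: M₀a(2L − a)/(2EI) = 1501/EI
  δ_0 = 3845/EI
Tip deflection under a unit load at E: L³/(3EI) = 41.67/EI.
The prop prevents deflection at E: R_E = δ_0/δ_{EE} = 3845/41.67 = 92.28 kN.
Moment equilibrium about D: M_D = Σ(load moments about D) − R_E·L = 498.5 − 92.28×5 = 37.1 kN·m.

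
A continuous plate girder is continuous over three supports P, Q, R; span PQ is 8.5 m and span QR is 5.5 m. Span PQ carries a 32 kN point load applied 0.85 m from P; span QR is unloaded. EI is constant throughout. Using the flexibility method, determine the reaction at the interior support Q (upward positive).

Release continuity at Q by inserting a hinge; the redundant is the internal moment M_Q. The primary structure is two simply-supported spans PQ and QR.
Rotations at Q on the released spans (each span's end-slope, ×1/EI):
  span PQ: point load 32 at a = 0.85: Pab(L + a)/(6LEI) = 38.15/EI
  relative rotation θ_0 = (38.15 + 0)/EI = 38.15/EI
A unit hogging moment at Q produces rotation L₁/(3EI) + L₂/(3EI) = 4.667/EI.
Compatibility: M_Q·(L₁+L₂)/(3EI) = θ_0, giving M_Q = 8.175 kN·m (hogging).
Span PQ, ΣM about P with M_Q applied at Q: R_Q^{PQ}·8.5 = 27.2 + 8.175, so R_Q^{PQ} = 4.162 kN and R_P = 32 − 4.162 = 27.84 kN.
Span QR, ΣM about R: R_Q^{QR}·5.5 = 0 + 8.175, so R_Q^{QR} = 1.486 kN and R_R = 0 − 1.486 = -1.486 kN.
R_Q = 4.162 + 1.486 = 5.648 kN.

R_Q = 5.648 kN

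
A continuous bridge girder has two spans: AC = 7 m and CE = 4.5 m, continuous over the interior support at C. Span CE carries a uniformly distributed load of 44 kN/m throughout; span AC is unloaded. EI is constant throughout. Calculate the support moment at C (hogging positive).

M_C = 43.58 kN·m

Insert a hinge at C; M_C is the redundant, and each span becomes simply supported.
End slopes at the hinge C, treating each span as simply supported:
  span CE: UDL 44: wL³/(24EI) = 167.1/EI
  relative rotation θ_0 = (0 + 167.1)/EI = 167.1/EI
A unit hogging moment at C produces rotation L₁/(3EI) + L₂/(3EI) = 3.833/EI.
Compatibility: M_C·(L₁+L₂)/(3EI) = θ_0, giving M_C = 43.58 kN·m (hogging).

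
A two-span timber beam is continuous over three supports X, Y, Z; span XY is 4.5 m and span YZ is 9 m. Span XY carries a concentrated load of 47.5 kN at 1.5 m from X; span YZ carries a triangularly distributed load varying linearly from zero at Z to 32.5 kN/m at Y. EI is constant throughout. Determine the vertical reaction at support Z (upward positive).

Take M_Y as the redundant. Released structure: two simple spans XY and YZ with a hinge at Y.
Rotations at Y on the released spans (each span's end-slope, ×1/EI):
  span XY: point load 47.5 at a = 1.5: Pab(L + a)/(6LEI) = 47.5/EI
  span YZ: triangular load, peak 32.5: w₀L³/(45EI) = 526.5/EI
  relative rotation θ_0 = (47.5 + 526.5)/EI = 574/EI
A unit hogging moment at Y produces rotation L₁/(3EI) + L₂/(3EI) = 4.5/EI.
Compatibility: M_Y·(L₁+L₂)/(3EI) = θ_0, giving M_Y = 127.6 kN·m (hogging).
Span YZ, ΣM about Z: R_Y^{YZ}·9 = 877.5 + 127.6, so R_Y^{YZ} = 111.7 kN and R_Z = 146.2 − 111.7 = 34.58 kN.

R_Z = 34.58 kN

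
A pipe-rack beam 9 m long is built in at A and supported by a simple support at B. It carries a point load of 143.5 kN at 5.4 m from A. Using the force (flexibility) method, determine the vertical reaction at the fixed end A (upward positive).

Choose R_B as the redundant. The primary structure is the cantilever fixed at A.
Free-end deflection of the primary structure under the applied loading (downward +):
  point load 143.5 at a = 5.4: Pa²(3L − a)/(6EI) = 15064/EI
Tip deflection under a unit load at B: L³/(3EI) = 243/EI.
Compatibility at B: δ_0 − R_B·δ_{BB} = 0, so R_B = 15064/243 = 61.99 kN.
Vertical equilibrium: R_A = ΣP − R_B = 143.5 − 61.99 = 81.51 kN.

R_A = 81.51 kN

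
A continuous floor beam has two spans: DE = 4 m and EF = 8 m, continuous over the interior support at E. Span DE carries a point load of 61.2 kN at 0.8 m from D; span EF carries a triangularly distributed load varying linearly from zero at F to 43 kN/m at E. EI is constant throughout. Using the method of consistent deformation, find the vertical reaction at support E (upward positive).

R_E = 175.7 kN

Release continuity at E by inserting a hinge; the redundant is the internal moment M_E. The primary structure is two simply-supported spans DE and EF.
Discontinuity in slope at E on the released structure — sum the simple-span end rotations:
  span DE: point load 61.2 at a = 0.8: Pab(L + a)/(6LEI) = 31.33/EI
  span EF: triangular load, peak 43: w₀L³/(45EI) = 489.2/EI
  relative rotation θ_0 = (31.33 + 489.2)/EI = 520.6/EI
A unit hogging moment at E produces rotation L₁/(3EI) + L₂/(3EI) = 4/EI.
Slope continuity at E: θ_0 = M_E·4/EI, so M_E = 520.6/4 = 130.1 kN·m (hogging).
Span DE, ΣM about D with M_E applied at E: R_E^{DE}·4 = 48.96 + 130.1, so R_E^{DE} = 44.78 kN and R_D = 61.2 − 44.78 = 16.42 kN.
Span EF, ΣM about F: R_E^{EF}·8 = 917.3 + 130.1, so R_E^{EF} = 130.9 kN and R_F = 172 − 130.9 = 41.07 kN.
R_E = 44.78 + 130.9 = 175.7 kN.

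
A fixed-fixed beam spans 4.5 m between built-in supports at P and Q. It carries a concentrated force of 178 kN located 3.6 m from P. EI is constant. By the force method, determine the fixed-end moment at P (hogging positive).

Take the two fixed-end moments M_P, M_Q as redundants; the released structure is the simple span PQ.
End rotations of the released simple span under the applied load (×1/EI):
  at P: point load 178 at a = 3.6: Pab(L + b)/(6LEI) = 115.3/EI
  at Q: point load 178 at a = 3.6: Pab(L + a)/(6LEI) = 173/EI
  θ_P0 = 115.3/EI,  θ_Q0 = 173/EI
Flexibility coefficients: a unit moment at one end gives L/(3EI) there and L/(6EI) at the far end, so f₁₁ = f₂₂ = 1.5/EI and f₁₂ = f₂₁ = 0.75/EI.
Compatibility — zero rotation at each built-in end:
  1.5 M_P + 0.75 M_Q = 115.3
  0.75 M_P + 1.5 M_Q = 173
Solving the pair gives M_P = 25.63 kN·m and M_Q = 102.5 kN·m (hogging).

M_P = 25.63 kN·m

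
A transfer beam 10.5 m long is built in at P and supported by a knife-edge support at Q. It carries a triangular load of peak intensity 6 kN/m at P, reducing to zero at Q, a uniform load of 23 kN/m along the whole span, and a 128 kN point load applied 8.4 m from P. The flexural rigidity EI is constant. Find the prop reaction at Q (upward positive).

Release the roller at Q. Primary structure: cantilever fixed at P.
Deflection at Q on the released cantilever, summing each load's contribution:
  triangular load, peak 6 at the fixed end: w₀L⁴/(30EI) = 2431/EI
  UDL 23: wL⁴/(8EI) = 34946/EI
  point load 128 at a = 8.4: Pa²(3L − a)/(6EI) = 34772/EI
  δ_0 = 72149/EI
Flexibility coefficient — unit upward force at Q: δ_{QQ} = L³/(3EI) = 385.9/EI.
The prop prevents deflection at Q: R_Q = δ_0/δ_{QQ} = 72149/385.9 = 187 kN.

R_Q = 187 kN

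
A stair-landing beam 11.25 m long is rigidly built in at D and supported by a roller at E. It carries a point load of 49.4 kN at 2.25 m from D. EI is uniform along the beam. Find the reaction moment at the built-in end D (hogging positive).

Take the reaction at E as the redundant and release it; the primary structure is a cantilever fixed at D.
Primary-structure tip deflection at E by superposition:
  point load 49.4 at a = 2.25: Pa²(3L − a)/(6EI) = 1313/EI
Flexibility coefficient — unit upward force at E: δ_{EE} = L³/(3EI) = 474.6/EI.
The prop prevents deflection at E: R_E = δ_0/δ_{EE} = 1313/474.6 = 2.766 kN.
Moment equilibrium about D: M_D = Σ(load moments about D) − R_E·L = 111.2 − 2.766×11.25 = 80.03 kN·m.

M_D = 80.03 kN·m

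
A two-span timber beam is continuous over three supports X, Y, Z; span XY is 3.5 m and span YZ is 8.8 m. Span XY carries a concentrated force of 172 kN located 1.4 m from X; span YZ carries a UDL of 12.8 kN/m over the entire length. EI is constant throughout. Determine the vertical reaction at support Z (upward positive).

Release continuity at Y by inserting a hinge; the redundant is the internal moment M_Y. The primary structure is two simply-supported spans XY and YZ.
Rotations at Y on the released spans (each span's end-slope, ×1/EI):
  span XY: point load 172 at a = 1.4: Pab(L + a)/(6LEI) = 118/EI
  span YZ: UDL 12.8: wL³/(24EI) = 363.5/EI
  relative rotation θ_0 = (118 + 363.5)/EI = 481.4/EI
A unit hogging moment at Y produces rotation L₁/(3EI) + L₂/(3EI) = 4.1/EI.
Compatibility: M_Y·(L₁+L₂)/(3EI) = θ_0, giving M_Y = 117.4 kN·m (hogging).
Span YZ, ΣM about Z: R_Y^{YZ}·8.8 = 495.6 + 117.4, so R_Y^{YZ} = 69.66 kN and R_Z = 112.6 − 69.66 = 42.98 kN.

R_Z = 42.98 kN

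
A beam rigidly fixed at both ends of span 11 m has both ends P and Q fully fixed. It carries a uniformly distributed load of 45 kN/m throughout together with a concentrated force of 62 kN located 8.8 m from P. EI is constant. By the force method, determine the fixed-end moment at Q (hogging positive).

M_Q = 541 kN·m

Release both end moments; the primary structure is a simply-supported span PQ with redundants M_P and M_Q.
End rotations of the released simple span under the applied load (×1/EI):
  at P: UDL 45: wL³/(24EI) = 2496/EI
  at Q: UDL 45: wL³/(24EI) = 2496/EI
  at P: point load 62 at a = 8.8: Pab(L + b)/(6LEI) = 240.1/EI
  at Q: point load 62 at a = 8.8: Pab(L + a)/(6LEI) = 360.1/EI
  θ_P0 = 2736/EI,  θ_Q0 = 2856/EI
Flexibility coefficients: a unit moment at one end gives L/(3EI) there and L/(6EI) at the far end, so f₁₁ = f₂₂ = 3.667/EI and f₁₂ = f₂₁ = 1.833/EI.
Compatibility — zero rotation at each built-in end:
  3.667 M_P + 1.833 M_Q = 2736
  1.833 M_P + 3.667 M_Q = 2856
Solving the pair gives M_P = 475.6 kN·m and M_Q = 541 kN·m (hogging).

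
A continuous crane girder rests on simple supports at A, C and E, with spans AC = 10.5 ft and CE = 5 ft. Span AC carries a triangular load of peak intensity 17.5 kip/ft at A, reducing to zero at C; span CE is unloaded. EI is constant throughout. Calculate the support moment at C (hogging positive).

Release continuity at C by inserting a hinge; the redundant is the internal moment M_C. The primary structure is two simply-supported spans AC and CE.
Rotations at C on the released spans (each span's end-slope, ×1/EI):
  span AC: triangular load, peak 17.5: 7w₀L³/(360EI) = 393.9/EI
  relative rotation θ_0 = (393.9 + 0)/EI = 393.9/EI
A unit hogging moment at C produces rotation L₁/(3EI) + L₂/(3EI) = 5.167/EI.
Slope continuity at C: θ_0 = M_C·5.167/EI, so M_C = 393.9/5.167 = 76.24 kip·ft (hogging).

M_C = 76.24 kip·ft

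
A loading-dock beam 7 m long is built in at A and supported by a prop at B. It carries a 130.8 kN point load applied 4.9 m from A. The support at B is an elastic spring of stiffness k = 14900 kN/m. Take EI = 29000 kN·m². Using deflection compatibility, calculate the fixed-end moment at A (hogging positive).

M_A = 133.6 kN·m

Release the roller at B. Primary structure: cantilever fixed at A.
Deflection at B on the released cantilever, summing each load's contribution:
  point load 130.8 at a = 4.9: Pa²(3L − a)/(6EI) = 8427/EI
Flexibility coefficient — unit upward force at B: δ_{BB} = L³/(3EI) = 114.3/EI.
With EI = 29000 kN·m²: δ_0 = 0.29059 m and δ_{BB} = 0.003943 m/kN.
Compatibility — the spring shortens by R_B/k under the reaction it provides: δ_0 − R_B·δ_{BB} = R_B/k. With 1/k = 0.000067 m/kN, R_B = δ_0 / (δ_{BB} + 1/k) = 0.29059 / (0.003943 + 0.000067) = 72.47 kN.
Moment equilibrium about A: M_A = Σ(load moments about A) − R_B·L = 640.9 − 72.47×7 = 133.6 kN·m.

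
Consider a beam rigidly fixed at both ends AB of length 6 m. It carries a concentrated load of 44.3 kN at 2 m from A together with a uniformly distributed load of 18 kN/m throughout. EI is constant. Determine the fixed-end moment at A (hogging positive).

M_A = 93.38 kN·m

Release both end moments; the primary structure is a simply-supported span AB with redundants M_A and M_B.
End rotations of the released simple span under the applied load (×1/EI):
  at A: point load 44.3 at a = 2: Pab(L + b)/(6LEI) = 98.44/EI
  at B: point load 44.3 at a = 2: Pab(L + a)/(6LEI) = 78.76/EI
  at A: UDL 18: wL³/(24EI) = 162/EI
  at B: UDL 18: wL³/(24EI) = 162/EI
  θ_A0 = 260.4/EI,  θ_B0 = 240.8/EI
Flexibility coefficients: a unit moment at one end gives L/(3EI) there and L/(6EI) at the far end, so f₁₁ = f₂₂ = 2/EI and f₁₂ = f₂₁ = 1/EI.
Compatibility — zero rotation at each built-in end:
  2 M_A + 1 M_B = 260.4
  1 M_A + 2 M_B = 240.8
Solving the pair gives M_A = 93.38 kN·m and M_B = 73.69 kN·m (hogging).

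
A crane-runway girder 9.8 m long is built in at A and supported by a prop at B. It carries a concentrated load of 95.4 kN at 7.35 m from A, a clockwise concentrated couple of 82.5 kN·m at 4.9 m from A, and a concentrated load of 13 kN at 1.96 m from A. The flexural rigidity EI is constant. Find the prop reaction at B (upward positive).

Remove the prop at B; the released (primary) structure is a cantilever built in at A.
Free-end deflection of the primary structure under the applied loading (downward +):
  point load 95.4 at a = 7.35: Pa²(3L − a)/(6EI) = 18940/EI
  clockwise couple 82.5 at a = 4.9: M₀a(2L − a)/(2EI) = 2971/EI
  point load 13 at a = 1.96: Pa²(3L − a)/(6EI) = 228.4/EI
  δ_0 = 22140/EI
Flexibility coefficient — unit upward force at B: δ_{BB} = L³/(3EI) = 313.7/EI.
The prop prevents deflection at B: R_B = δ_0/δ_{BB} = 22140/313.7 = 70.57 kN.

R_B = 70.57 kN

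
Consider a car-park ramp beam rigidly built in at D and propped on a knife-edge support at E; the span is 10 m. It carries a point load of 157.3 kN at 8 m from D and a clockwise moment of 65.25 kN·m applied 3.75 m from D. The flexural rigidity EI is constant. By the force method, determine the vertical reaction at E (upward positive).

R_E = 116.7 kN

Choose R_E as the redundant. The primary structure is the cantilever fixed at D.
Downward deflection at the released point E due to the loads:
  point load 157.3 at a = 8: Pa²(3L − a)/(6EI) = 36913/EI
  clockwise couple 65.25 at a = 3.75: M₀a(2L − a)/(2EI) = 1988/EI
  δ_0 = 38901/EI
Flexibility coefficient — unit upward force at E: δ_{EE} = L³/(3EI) = 333.3/EI.
Compatibility at E: δ_0 − R_E·δ_{EE} = 0, so R_E = 38901/333.3 = 116.7 kN.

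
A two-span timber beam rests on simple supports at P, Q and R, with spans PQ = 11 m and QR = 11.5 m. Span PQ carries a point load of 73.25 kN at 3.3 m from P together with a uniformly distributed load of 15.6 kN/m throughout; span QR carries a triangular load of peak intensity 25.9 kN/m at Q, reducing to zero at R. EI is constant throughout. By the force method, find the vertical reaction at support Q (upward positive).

R_Q = 257.9 kN

Take M_Q as the redundant. Released structure: two simple spans PQ and QR with a hinge at Q.
Rotations at Q on the released spans (each span's end-slope, ×1/EI):
  span PQ: point load 73.25 at a = 3.3: Pab(L + a)/(6LEI) = 403.3/EI
  span PQ: UDL 15.6: wL³/(24EI) = 865.1/EI
  span QR: triangular load, peak 25.9: w₀L³/(45EI) = 875.3/EI
  relative rotation θ_0 = (1268 + 875.3)/EI = 2144/EI
A unit hogging moment at Q produces rotation L₁/(3EI) + L₂/(3EI) = 7.5/EI.
Slope continuity at Q: θ_0 = M_Q·7.5/EI, so M_Q = 2144/7.5 = 285.8 kN·m (hogging).
Span PQ, ΣM about P with M_Q applied at Q: R_Q^{PQ}·11 = 1186 + 285.8, so R_Q^{PQ} = 133.8 kN and R_P = 244.8 − 133.8 = 111.1 kN.
Span QR, ΣM about R: R_Q^{QR}·11.5 = 1142 + 285.8, so R_Q^{QR} = 124.1 kN and R_R = 148.9 − 124.1 = 24.79 kN.
R_Q = 133.8 + 124.1 = 257.9 kN.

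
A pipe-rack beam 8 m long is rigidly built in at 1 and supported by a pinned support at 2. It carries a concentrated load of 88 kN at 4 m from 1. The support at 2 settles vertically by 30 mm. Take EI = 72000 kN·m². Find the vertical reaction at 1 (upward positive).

Remove the prop at 2; the released (primary) structure is a cantilever built in at 1.
Primary-structure tip deflection at 2 by superposition:
  point load 88 at a = 4: Pa²(3L − a)/(6EI) = 4693/EI
Tip deflection under a unit load at 2: L³/(3EI) = 170.7/EI.
With EI = 72000 kN·m²: δ_0 = 0.065185 m and δ_{22} = 0.00237 m/kN.
Compatibility — the beam at 2 must follow the support down by 0.03 m: δ_0 − R_2·δ_{22} = 0.03, so R_2 = (0.065185 − 0.03)/0.00237 = 14.84 kN.
Vertical equilibrium: R_1 = ΣP − R_2 = 88 − 14.84 = 73.16 kN.

R_1 = 73.16 kN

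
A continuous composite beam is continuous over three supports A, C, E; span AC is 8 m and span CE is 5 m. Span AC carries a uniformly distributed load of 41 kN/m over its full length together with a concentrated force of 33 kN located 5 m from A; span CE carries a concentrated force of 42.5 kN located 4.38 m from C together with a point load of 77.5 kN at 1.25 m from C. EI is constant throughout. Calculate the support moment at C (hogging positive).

Release continuity at C by inserting a hinge; the redundant is the internal moment M_C. The primary structure is two simply-supported spans AC and CE.
Rotations at C on the released spans (each span's end-slope, ×1/EI):
  span AC: UDL 41: wL³/(24EI) = 874.7/EI
  span AC: point load 33 at a = 5: Pab(L + a)/(6LEI) = 134.1/EI
  span CE: point load 42.5 at a = 4.38: Pab(L + b)/(6LEI) = 21.62/EI
  span CE: point load 77.5 at a = 1.25: Pab(L + b)/(6LEI) = 106/EI
  relative rotation θ_0 = (1009 + 127.6)/EI = 1136/EI
A unit hogging moment at C produces rotation L₁/(3EI) + L₂/(3EI) = 4.333/EI.
Compatibility: M_C·(L₁+L₂)/(3EI) = θ_0, giving M_C = 262.2 kN·m (hogging).

M_C = 262.2 kN·m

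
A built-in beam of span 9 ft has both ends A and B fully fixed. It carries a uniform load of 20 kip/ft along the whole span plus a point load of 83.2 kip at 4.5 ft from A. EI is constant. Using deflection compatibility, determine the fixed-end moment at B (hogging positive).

Release both end moments; the primary structure is a simply-supported span AB with redundants M_A and M_B.
Simple-span end rotations at A and B under the given loads:
  at A: UDL 20: wL³/(24EI) = 607.5/EI
  at B: UDL 20: wL³/(24EI) = 607.5/EI
  at A: point load 83.2 at a = 4.5: Pab(L + b)/(6LEI) = 421.2/EI
  at B: point load 83.2 at a = 4.5: Pab(L + a)/(6LEI) = 421.2/EI
  θ_A0 = 1029/EI,  θ_B0 = 1029/EI
Flexibility coefficients: a unit moment at one end gives L/(3EI) there and L/(6EI) at the far end, so f₁₁ = f₂₂ = 3/EI and f₁₂ = f₂₁ = 1.5/EI.
Compatibility — zero rotation at each built-in end:
  3 M_A + 1.5 M_B = 1029
  1.5 M_A + 3 M_B = 1029
Solving the pair gives M_A = 228.6 kip·ft and M_B = 228.6 kip·ft (hogging).

M_B = 228.6 kip·ft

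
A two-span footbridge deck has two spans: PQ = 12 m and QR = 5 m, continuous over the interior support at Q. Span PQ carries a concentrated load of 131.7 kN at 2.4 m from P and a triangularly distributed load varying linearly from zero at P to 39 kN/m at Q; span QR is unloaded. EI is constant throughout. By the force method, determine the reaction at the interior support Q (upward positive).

R_Q = 287.6 kN

Insert a hinge at Q; M_Q is the redundant, and each span becomes simply supported.
End slopes at the hinge Q, treating each span as simply supported:
  span PQ: point load 131.7 at a = 2.4: Pab(L + a)/(6LEI) = 606.9/EI
  span PQ: triangular load, peak 39: w₀L³/(45EI) = 1498/EI
  relative rotation θ_0 = (2104 + 0)/EI = 2104/EI
A unit hogging moment at Q produces rotation L₁/(3EI) + L₂/(3EI) = 5.667/EI.
Slope continuity at Q: θ_0 = M_Q·5.667/EI, so M_Q = 2104/5.667 = 371.4 kN·m (hogging).
Span PQ, ΣM about P with M_Q applied at Q: R_Q^{PQ}·12 = 2188 + 371.4, so R_Q^{PQ} = 213.3 kN and R_P = 365.7 − 213.3 = 152.4 kN.
Span QR, ΣM about R: R_Q^{QR}·5 = 0 + 371.4, so R_Q^{QR} = 74.28 kN and R_R = 0 − 74.28 = -74.28 kN.
R_Q = 213.3 + 74.28 = 287.6 kN.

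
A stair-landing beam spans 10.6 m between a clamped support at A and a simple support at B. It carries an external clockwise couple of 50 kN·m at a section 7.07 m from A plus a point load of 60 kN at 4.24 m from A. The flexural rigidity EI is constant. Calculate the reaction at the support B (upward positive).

R_B = 18.77 kN

Take the reaction at B as the redundant and release it; the primary structure is a cantilever fixed at A.
Primary-structure tip deflection at B by superposition:
  clockwise couple 50 at a = 7.07: M₀a(2L − a)/(2EI) = 2497/EI
  point load 60 at a = 4.24: Pa²(3L − a)/(6EI) = 4955/EI
  δ_0 = 7452/EI
Flexibility coefficient — unit upward force at B: δ_{BB} = L³/(3EI) = 397/EI.
Compatibility at B: δ_0 − R_B·δ_{BB} = 0, so R_B = 7452/397 = 18.77 kN.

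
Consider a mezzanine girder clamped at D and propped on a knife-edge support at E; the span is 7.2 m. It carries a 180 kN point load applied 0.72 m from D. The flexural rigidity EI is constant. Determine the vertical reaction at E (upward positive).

R_E = 2.61 kN

Take the reaction at E as the redundant and release it; the primary structure is a cantilever fixed at D.
Deflection at E on the released cantilever, summing each load's contribution:
  point load 180 at a = 0.72: Pa²(3L − a)/(6EI) = 324.7/EI
Flexibility coefficient — unit upward force at E: δ_{EE} = L³/(3EI) = 124.4/EI.
Compatibility at E: δ_0 − R_E·δ_{EE} = 0, so R_E = 324.7/124.4 = 2.61 kN.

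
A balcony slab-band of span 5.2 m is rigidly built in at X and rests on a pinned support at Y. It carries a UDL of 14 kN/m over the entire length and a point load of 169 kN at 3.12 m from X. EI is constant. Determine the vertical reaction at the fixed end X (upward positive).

R_X = 141.5 kN

Remove the prop at Y; the released (primary) structure is a cantilever built in at X.
Deflection at Y on the released cantilever, summing each load's contribution:
  UDL 14: wL⁴/(8EI) = 1280/EI
  point load 169 at a = 3.12: Pa²(3L − a)/(6EI) = 3422/EI
  δ_0 = 4701/EI
Flexibility coefficient — unit upward force at Y: δ_{YY} = L³/(3EI) = 46.87/EI.
Compatibility at Y: δ_0 − R_Y·δ_{YY} = 0, so R_Y = 4701/46.87 = 100.3 kN.
Vertical equilibrium: R_X = ΣP − R_Y = 241.8 − 100.3 = 141.5 kN.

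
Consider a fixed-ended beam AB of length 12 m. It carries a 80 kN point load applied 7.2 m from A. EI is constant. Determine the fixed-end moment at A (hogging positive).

Take the two fixed-end moments M_A, M_B as redundants; the released structure is the simple span AB.
Simple-span end rotations at A and B under the given loads:
  at A: point load 80 at a = 7.2: Pab(L + b)/(6LEI) = 645.1/EI
  at B: point load 80 at a = 7.2: Pab(L + a)/(6LEI) = 737.3/EI
  θ_A0 = 645.1/EI,  θ_B0 = 737.3/EI
Flexibility coefficients: a unit moment at one end gives L/(3EI) there and L/(6EI) at the far end, so f₁₁ = f₂₂ = 4/EI and f₁₂ = f₂₁ = 2/EI.
Compatibility — zero rotation at each built-in end:
  4 M_A + 2 M_B = 645.1
  2 M_A + 4 M_B = 737.3
Solving the pair gives M_A = 92.16 kN·m and M_B = 138.2 kN·m (hogging).

M_A = 92.16 kN·m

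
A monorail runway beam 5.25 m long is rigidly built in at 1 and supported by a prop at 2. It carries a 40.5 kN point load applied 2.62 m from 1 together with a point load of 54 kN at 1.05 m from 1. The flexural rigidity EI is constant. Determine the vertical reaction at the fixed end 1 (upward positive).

R_1 = 78.86 kN

Release the roller at 2. Primary structure: cantilever fixed at 1.
Deflection at 2 on the released cantilever, summing each load's contribution:
  point load 40.5 at a = 2.62: Pa²(3L − a)/(6EI) = 608.4/EI
  point load 54 at a = 1.05: Pa²(3L − a)/(6EI) = 145.9/EI
  δ_0 = 754.2/EI
Tip deflection under a unit load at 2: L³/(3EI) = 48.23/EI.
Compatibility at 2: δ_0 − R_2·δ_{22} = 0, so R_2 = 754.2/48.23 = 15.64 kN.
Vertical equilibrium: R_1 = ΣP − R_2 = 94.5 − 15.64 = 78.86 kN.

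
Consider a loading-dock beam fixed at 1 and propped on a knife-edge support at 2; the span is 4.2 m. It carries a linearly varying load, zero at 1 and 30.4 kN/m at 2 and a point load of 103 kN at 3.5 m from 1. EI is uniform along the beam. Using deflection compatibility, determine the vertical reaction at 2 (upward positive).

R_2 = 112.6 kN

Take the reaction at 2 as the redundant and release it; the primary structure is a cantilever fixed at 1.
Primary-structure tip deflection at 2 by superposition:
  triangular load, peak 30.4 at the free end: 11w₀L⁴/(120EI) = 867.1/EI
  point load 103 at a = 3.5: Pa²(3L − a)/(6EI) = 1914/EI
  δ_0 = 2781/EI
Flexibility coefficient — unit upward force at 2: δ_{22} = L³/(3EI) = 24.7/EI.
Compatibility at 2: δ_0 − R_2·δ_{22} = 0, so R_2 = 2781/24.7 = 112.6 kN.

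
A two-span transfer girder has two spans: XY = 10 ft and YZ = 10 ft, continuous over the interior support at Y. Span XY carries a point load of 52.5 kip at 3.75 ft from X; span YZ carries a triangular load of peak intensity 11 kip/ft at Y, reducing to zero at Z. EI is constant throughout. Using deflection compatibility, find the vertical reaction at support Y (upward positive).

R_Y = 72.15 kip

Insert a hinge at Y; M_Y is the redundant, and each span becomes simply supported.
End slopes at the hinge Y, treating each span as simply supported:
  span XY: point load 52.5 at a = 3.75: Pab(L + a)/(6LEI) = 282/EI
  span YZ: triangular load, peak 11: w₀L³/(45EI) = 244.4/EI
  relative rotation θ_0 = (282 + 244.4)/EI = 526.4/EI
A unit hogging moment at Y produces rotation L₁/(3EI) + L₂/(3EI) = 6.667/EI.
Compatibility: M_Y·(L₁+L₂)/(3EI) = θ_0, giving M_Y = 78.96 kip·ft (hogging).
Span XY, ΣM about X with M_Y applied at Y: R_Y^{XY}·10 = 196.9 + 78.96, so R_Y^{XY} = 27.58 kip and R_X = 52.5 − 27.58 = 24.92 kip.
Span YZ, ΣM about Z: R_Y^{YZ}·10 = 366.7 + 78.96, so R_Y^{YZ} = 44.56 kip and R_Z = 55 − 44.56 = 10.44 kip.
R_Y = 27.58 + 44.56 = 72.15 kip.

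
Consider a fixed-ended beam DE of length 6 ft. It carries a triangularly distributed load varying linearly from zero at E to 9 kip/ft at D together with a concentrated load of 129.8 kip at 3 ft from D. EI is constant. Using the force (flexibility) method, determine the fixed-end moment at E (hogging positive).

M_E = 108.2 kip·ft

Release both end moments; the primary structure is a simply-supported span DE with redundants M_D and M_E.
End rotations of the released simple span under the applied load (×1/EI):
  at D: triangular load, peak 9: w₀L³/(45EI) = 43.2/EI
  at E: triangular load, peak 9: 7w₀L³/(360EI) = 37.8/EI
  at D: point load 129.8 at a = 3: Pab(L + b)/(6LEI) = 292.1/EI
  at E: point load 129.8 at a = 3: Pab(L + a)/(6LEI) = 292.1/EI
  θ_D0 = 335.2/EI,  θ_E0 = 329.9/EI
Flexibility coefficients: a unit moment at one end gives L/(3EI) there and L/(6EI) at the far end, so f₁₁ = f₂₂ = 2/EI and f₁₂ = f₂₁ = 1/EI.
Compatibility — zero rotation at each built-in end:
  2 M_D + 1 M_E = 335.2
  1 M_D + 2 M_E = 329.9
Solving the pair gives M_D = 113.5 kip·ft and M_E = 108.2 kip·ft (hogging).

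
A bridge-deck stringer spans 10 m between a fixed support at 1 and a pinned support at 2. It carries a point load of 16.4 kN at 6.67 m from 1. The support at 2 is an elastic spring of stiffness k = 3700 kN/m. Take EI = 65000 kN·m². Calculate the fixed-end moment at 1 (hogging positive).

Remove the prop at 2; the released (primary) structure is a cantilever built in at 1.
Free-end deflection of the primary structure under the applied loading (downward +):
  point load 16.4 at a = 6.67: Pa²(3L − a)/(6EI) = 2837/EI
Flexibility coefficient — unit upward force at 2: δ_{22} = L³/(3EI) = 333.3/EI.
With EI = 65000 kN·m²: δ_0 = 0.043646 m and δ_{22} = 0.005128 m/kN.
Compatibility — the spring shortens by R_2/k under the reaction it provides: δ_0 − R_2·δ_{22} = R_2/k. With 1/k = 0.00027 m/kN, R_2 = δ_0 / (δ_{22} + 1/k) = 0.043646 / (0.005128 + 0.00027) = 8.085 kN.
Moment equilibrium about 1: M_1 = Σ(load moments about 1) − R_2·L = 109.4 − 8.085×10 = 28.54 kN·m.

M_1 = 28.54 kN·m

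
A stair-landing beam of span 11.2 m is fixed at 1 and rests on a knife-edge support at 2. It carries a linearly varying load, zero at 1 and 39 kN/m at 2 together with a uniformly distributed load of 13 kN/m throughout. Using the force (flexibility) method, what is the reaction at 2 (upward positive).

R_2 = 174.7 kN

Choose R_2 as the redundant. The primary structure is the cantilever fixed at 1.
Deflection at 2 on the released cantilever, summing each load's contribution:
  triangular load, peak 39 at the free end: 11w₀L⁴/(120EI) = 56253/EI
  UDL 13: wL⁴/(8EI) = 25570/EI
  δ_0 = 81823/EI
Flexibility coefficient — unit upward force at 2: δ_{22} = L³/(3EI) = 468.3/EI.
Compatibility at 2: δ_0 − R_2·δ_{22} = 0, so R_2 = 81823/468.3 = 174.7 kN.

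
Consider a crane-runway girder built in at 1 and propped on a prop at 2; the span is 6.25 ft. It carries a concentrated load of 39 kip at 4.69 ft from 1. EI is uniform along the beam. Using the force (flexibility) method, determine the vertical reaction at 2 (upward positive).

Choose R_2 as the redundant. The primary structure is the cantilever fixed at 1.
Primary-structure tip deflection at 2 by superposition:
  point load 39 at a = 4.69: Pa²(3L − a)/(6EI) = 2010/EI
Flexibility coefficient — unit upward force at 2: δ_{22} = L³/(3EI) = 81.38/EI.
The prop prevents deflection at 2: R_2 = δ_0/δ_{22} = 2010/81.38 = 24.7 kip.

R_2 = 24.7 kip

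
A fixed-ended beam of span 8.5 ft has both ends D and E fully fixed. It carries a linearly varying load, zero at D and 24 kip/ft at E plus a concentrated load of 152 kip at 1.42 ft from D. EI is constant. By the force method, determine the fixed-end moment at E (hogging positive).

M_E = 116.7 kip·ft

Release both end moments; the primary structure is a simply-supported span DE with redundants M_D and M_E.
On the primary (simply-supported) span, the end slopes from the loading are:
  at D: triangular load, peak 24: 7w₀L³/(360EI) = 286.6/EI
  at E: triangular load, peak 24: w₀L³/(45EI) = 327.5/EI
  at D: point load 152 at a = 1.42: Pab(L + b)/(6LEI) = 466.8/EI
  at E: point load 152 at a = 1.42: Pab(L + a)/(6LEI) = 297.2/EI
  θ_D0 = 753.4/EI,  θ_E0 = 624.8/EI
Flexibility coefficients: a unit moment at one end gives L/(3EI) there and L/(6EI) at the far end, so f₁₁ = f₂₂ = 2.833/EI and f₁₂ = f₂₁ = 1.417/EI.
Compatibility — zero rotation at each built-in end:
  2.833 M_D + 1.417 M_E = 753.4
  1.417 M_D + 2.833 M_E = 624.8
Solving the pair gives M_D = 207.5 kip·ft and M_E = 116.7 kip·ft (hogging).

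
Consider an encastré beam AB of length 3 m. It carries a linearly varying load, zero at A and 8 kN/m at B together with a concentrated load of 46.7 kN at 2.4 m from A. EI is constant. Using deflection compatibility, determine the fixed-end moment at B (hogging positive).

M_B = 21.53 kN·m

Release both end moments; the primary structure is a simply-supported span AB with redundants M_A and M_B.
Simple-span end rotations at A and B under the given loads:
  at A: triangular load, peak 8: 7w₀L³/(360EI) = 4.2/EI
  at B: triangular load, peak 8: w₀L³/(45EI) = 4.8/EI
  at A: point load 46.7 at a = 2.4: Pab(L + b)/(6LEI) = 13.45/EI
  at B: point load 46.7 at a = 2.4: Pab(L + a)/(6LEI) = 20.17/EI
  θ_A0 = 17.65/EI,  θ_B0 = 24.97/EI
Flexibility coefficients: a unit moment at one end gives L/(3EI) there and L/(6EI) at the far end, so f₁₁ = f₂₂ = 1/EI and f₁₂ = f₂₁ = 0.5/EI.
Compatibility — zero rotation at each built-in end:
  1 M_A + 0.5 M_B = 17.65
  0.5 M_A + 1 M_B = 24.97
Solving the pair gives M_A = 6.883 kN·m and M_B = 21.53 kN·m (hogging).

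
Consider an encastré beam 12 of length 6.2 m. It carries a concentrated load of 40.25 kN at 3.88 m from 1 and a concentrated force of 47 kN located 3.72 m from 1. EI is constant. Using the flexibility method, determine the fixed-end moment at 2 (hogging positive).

M_2 = 78.53 kN·m

Release both end moments; the primary structure is a simply-supported span 12 with redundants M_1 and M_2.
Simple-span end rotations at 1 and 2 under the given loads:
  at 1: point load 40.25 at a = 3.88: Pab(L + b)/(6LEI) = 82.98/EI
  at 2: point load 40.25 at a = 3.88: Pab(L + a)/(6LEI) = 98.18/EI
  at 1: point load 47 at a = 3.72: Pab(L + b)/(6LEI) = 101.2/EI
  at 2: point load 47 at a = 3.72: Pab(L + a)/(6LEI) = 115.6/EI
  θ_10 = 184.2/EI,  θ_20 = 213.8/EI
Flexibility coefficients: a unit moment at one end gives L/(3EI) there and L/(6EI) at the far end, so f₁₁ = f₂₂ = 2.067/EI and f₁₂ = f₂₁ = 1.033/EI.
Compatibility — zero rotation at each built-in end:
  2.067 M_1 + 1.033 M_2 = 184.2
  1.033 M_1 + 2.067 M_2 = 213.8
Solving the pair gives M_1 = 49.84 kN·m and M_2 = 78.53 kN·m (hogging).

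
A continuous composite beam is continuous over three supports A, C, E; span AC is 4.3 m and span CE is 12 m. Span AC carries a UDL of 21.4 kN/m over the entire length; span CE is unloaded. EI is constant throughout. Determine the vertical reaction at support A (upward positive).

Insert a hinge at C; M_C is the redundant, and each span becomes simply supported.
Discontinuity in slope at C on the released structure — sum the simple-span end rotations:
  span AC: UDL 21.4: wL³/(24EI) = 70.89/EI
  relative rotation θ_0 = (70.89 + 0)/EI = 70.89/EI
A unit hogging moment at C produces rotation L₁/(3EI) + L₂/(3EI) = 5.433/EI.
Compatibility: M_C·(L₁+L₂)/(3EI) = θ_0, giving M_C = 13.05 kN·m (hogging).
Span AC, ΣM about A with M_C applied at C: R_C^{AC}·4.3 = 197.8 + 13.05, so R_C^{AC} = 49.04 kN and R_A = 92.02 − 49.04 = 42.98 kN.

R_A = 42.98 kN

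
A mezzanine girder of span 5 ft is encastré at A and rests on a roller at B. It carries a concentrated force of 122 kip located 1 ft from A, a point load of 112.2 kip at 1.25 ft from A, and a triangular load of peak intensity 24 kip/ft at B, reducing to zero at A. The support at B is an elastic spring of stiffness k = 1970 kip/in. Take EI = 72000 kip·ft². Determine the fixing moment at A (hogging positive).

M_A = 231.7 kip·ft

Choose R_B as the redundant. The primary structure is the cantilever fixed at A.
Downward deflection at the released point B due to the loads:
  point load 122 at a = 1: Pa²(3L − a)/(6EI) = 284.7/EI
  point load 112.2 at a = 1.25: Pa²(3L − a)/(6EI) = 401.8/EI
  triangular load, peak 24 at the free end: 11w₀L⁴/(120EI) = 1375/EI
  δ_0 = 2061/EI
Tip deflection under a unit load at B: L³/(3EI) = 41.67/EI.
With EI = 72000 kip·ft²: δ_0 = 0.028631 ft and δ_{BB} = 0.000579 ft/kip.
Compatibility — the spring shortens by R_B/k under the reaction it provides: δ_0 − R_B·δ_{BB} = R_B/k. With 1/k = 1/(1970×12) ft/kip = 0.000042 ft/kip, R_B = δ_0 / (δ_{BB} + 1/k) = 0.028631 / (0.000579 + 0.000042) = 46.1 kip.
Moment equilibrium about A: M_A = Σ(load moments about A) − R_B·L = 462.2 − 46.1×5 = 231.7 kip·ft.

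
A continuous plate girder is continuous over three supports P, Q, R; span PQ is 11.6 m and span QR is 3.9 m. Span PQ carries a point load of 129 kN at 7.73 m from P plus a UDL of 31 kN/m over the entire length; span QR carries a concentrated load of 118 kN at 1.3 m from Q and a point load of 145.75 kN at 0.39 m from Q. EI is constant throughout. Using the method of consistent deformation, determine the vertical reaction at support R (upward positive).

Take M_Q as the redundant. Released structure: two simple spans PQ and QR with a hinge at Q.
Rotations at Q on the released spans (each span's end-slope, ×1/EI):
  span PQ: point load 129 at a = 7.73: Pab(L + a)/(6LEI) = 1072/EI
  span PQ: UDL 31: wL³/(24EI) = 2016/EI
  span QR: point load 118 at a = 1.3: Pab(L + b)/(6LEI) = 110.8/EI
  span QR: point load 145.75 at a = 0.39: Pab(L + b)/(6LEI) = 63.18/EI
  relative rotation θ_0 = (3088 + 174)/EI = 3262/EI
A unit hogging moment at Q produces rotation L₁/(3EI) + L₂/(3EI) = 5.167/EI.
Slope continuity at Q: θ_0 = M_Q·5.167/EI, so M_Q = 3262/5.167 = 631.3 kN·m (hogging).
Span QR, ΣM about R: R_Q^{QR}·3.9 = 818.4 + 631.3, so R_Q^{QR} = 371.7 kN and R_R = 263.8 − 371.7 = -108 kN.

R_R = -108 kN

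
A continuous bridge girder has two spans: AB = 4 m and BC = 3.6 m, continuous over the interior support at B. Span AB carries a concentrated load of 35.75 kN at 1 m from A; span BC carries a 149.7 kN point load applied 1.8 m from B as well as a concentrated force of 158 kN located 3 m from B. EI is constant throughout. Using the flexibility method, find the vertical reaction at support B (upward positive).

R_B = 151.6 kN

Take M_B as the redundant. Released structure: two simple spans AB and BC with a hinge at B.
Rotations at B on the released spans (each span's end-slope, ×1/EI):
  span AB: point load 35.75 at a = 1: Pab(L + a)/(6LEI) = 22.34/EI
  span BC: point load 149.7 at a = 1.8: Pab(L + b)/(6LEI) = 121.3/EI
  span BC: point load 158 at a = 3: Pab(L + b)/(6LEI) = 55.3/EI
  relative rotation θ_0 = (22.34 + 176.6)/EI = 198.9/EI
A unit hogging moment at B produces rotation L₁/(3EI) + L₂/(3EI) = 2.533/EI.
Compatibility: M_B·(L₁+L₂)/(3EI) = θ_0, giving M_B = 78.51 kN·m (hogging).
Span AB, ΣM about A with M_B applied at B: R_B^{AB}·4 = 35.75 + 78.51, so R_B^{AB} = 28.57 kN and R_A = 35.75 − 28.57 = 7.184 kN.
Span BC, ΣM about C: R_B^{BC}·3.6 = 364.3 + 78.51, so R_B^{BC} = 123 kN and R_C = 307.7 − 123 = 184.7 kN.
R_B = 28.57 + 123 = 151.6 kN.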